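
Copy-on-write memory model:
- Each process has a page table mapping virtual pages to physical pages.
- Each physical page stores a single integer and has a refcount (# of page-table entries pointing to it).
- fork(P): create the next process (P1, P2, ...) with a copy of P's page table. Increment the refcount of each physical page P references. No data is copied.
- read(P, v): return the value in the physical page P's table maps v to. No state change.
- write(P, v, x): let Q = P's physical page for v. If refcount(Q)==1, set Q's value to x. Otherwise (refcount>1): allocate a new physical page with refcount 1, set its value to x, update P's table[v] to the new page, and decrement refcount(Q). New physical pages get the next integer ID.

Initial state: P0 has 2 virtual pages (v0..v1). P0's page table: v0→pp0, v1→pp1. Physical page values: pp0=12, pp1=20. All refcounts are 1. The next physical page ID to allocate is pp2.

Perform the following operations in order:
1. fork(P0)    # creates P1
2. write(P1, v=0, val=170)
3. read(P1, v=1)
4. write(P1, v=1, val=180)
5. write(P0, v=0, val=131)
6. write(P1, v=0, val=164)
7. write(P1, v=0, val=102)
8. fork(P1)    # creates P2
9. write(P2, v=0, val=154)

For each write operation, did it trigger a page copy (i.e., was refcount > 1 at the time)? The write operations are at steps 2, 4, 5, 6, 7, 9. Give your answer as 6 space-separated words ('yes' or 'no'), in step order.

Op 1: fork(P0) -> P1. 2 ppages; refcounts: pp0:2 pp1:2
Op 2: write(P1, v0, 170). refcount(pp0)=2>1 -> COPY to pp2. 3 ppages; refcounts: pp0:1 pp1:2 pp2:1
Op 3: read(P1, v1) -> 20. No state change.
Op 4: write(P1, v1, 180). refcount(pp1)=2>1 -> COPY to pp3. 4 ppages; refcounts: pp0:1 pp1:1 pp2:1 pp3:1
Op 5: write(P0, v0, 131). refcount(pp0)=1 -> write in place. 4 ppages; refcounts: pp0:1 pp1:1 pp2:1 pp3:1
Op 6: write(P1, v0, 164). refcount(pp2)=1 -> write in place. 4 ppages; refcounts: pp0:1 pp1:1 pp2:1 pp3:1
Op 7: write(P1, v0, 102). refcount(pp2)=1 -> write in place. 4 ppages; refcounts: pp0:1 pp1:1 pp2:1 pp3:1
Op 8: fork(P1) -> P2. 4 ppages; refcounts: pp0:1 pp1:1 pp2:2 pp3:2
Op 9: write(P2, v0, 154). refcount(pp2)=2>1 -> COPY to pp4. 5 ppages; refcounts: pp0:1 pp1:1 pp2:1 pp3:2 pp4:1

yes yes no no no yes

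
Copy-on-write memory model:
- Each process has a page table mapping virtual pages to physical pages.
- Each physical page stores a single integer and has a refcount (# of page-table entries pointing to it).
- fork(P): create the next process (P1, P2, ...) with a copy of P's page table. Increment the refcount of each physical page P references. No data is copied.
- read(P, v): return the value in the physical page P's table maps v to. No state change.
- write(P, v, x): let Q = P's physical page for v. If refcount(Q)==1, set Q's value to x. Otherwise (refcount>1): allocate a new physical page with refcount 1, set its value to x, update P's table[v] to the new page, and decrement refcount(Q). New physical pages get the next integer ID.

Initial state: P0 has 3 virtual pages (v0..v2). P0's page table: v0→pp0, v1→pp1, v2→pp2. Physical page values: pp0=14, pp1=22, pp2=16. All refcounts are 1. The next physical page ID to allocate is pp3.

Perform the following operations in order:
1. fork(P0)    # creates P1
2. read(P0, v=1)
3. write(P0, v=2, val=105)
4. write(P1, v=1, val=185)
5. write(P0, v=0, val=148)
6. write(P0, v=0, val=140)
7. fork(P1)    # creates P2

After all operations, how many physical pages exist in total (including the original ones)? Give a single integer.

Answer: 6

Derivation:
Op 1: fork(P0) -> P1. 3 ppages; refcounts: pp0:2 pp1:2 pp2:2
Op 2: read(P0, v1) -> 22. No state change.
Op 3: write(P0, v2, 105). refcount(pp2)=2>1 -> COPY to pp3. 4 ppages; refcounts: pp0:2 pp1:2 pp2:1 pp3:1
Op 4: write(P1, v1, 185). refcount(pp1)=2>1 -> COPY to pp4. 5 ppages; refcounts: pp0:2 pp1:1 pp2:1 pp3:1 pp4:1
Op 5: write(P0, v0, 148). refcount(pp0)=2>1 -> COPY to pp5. 6 ppages; refcounts: pp0:1 pp1:1 pp2:1 pp3:1 pp4:1 pp5:1
Op 6: write(P0, v0, 140). refcount(pp5)=1 -> write in place. 6 ppages; refcounts: pp0:1 pp1:1 pp2:1 pp3:1 pp4:1 pp5:1
Op 7: fork(P1) -> P2. 6 ppages; refcounts: pp0:2 pp1:1 pp2:2 pp3:1 pp4:2 pp5:1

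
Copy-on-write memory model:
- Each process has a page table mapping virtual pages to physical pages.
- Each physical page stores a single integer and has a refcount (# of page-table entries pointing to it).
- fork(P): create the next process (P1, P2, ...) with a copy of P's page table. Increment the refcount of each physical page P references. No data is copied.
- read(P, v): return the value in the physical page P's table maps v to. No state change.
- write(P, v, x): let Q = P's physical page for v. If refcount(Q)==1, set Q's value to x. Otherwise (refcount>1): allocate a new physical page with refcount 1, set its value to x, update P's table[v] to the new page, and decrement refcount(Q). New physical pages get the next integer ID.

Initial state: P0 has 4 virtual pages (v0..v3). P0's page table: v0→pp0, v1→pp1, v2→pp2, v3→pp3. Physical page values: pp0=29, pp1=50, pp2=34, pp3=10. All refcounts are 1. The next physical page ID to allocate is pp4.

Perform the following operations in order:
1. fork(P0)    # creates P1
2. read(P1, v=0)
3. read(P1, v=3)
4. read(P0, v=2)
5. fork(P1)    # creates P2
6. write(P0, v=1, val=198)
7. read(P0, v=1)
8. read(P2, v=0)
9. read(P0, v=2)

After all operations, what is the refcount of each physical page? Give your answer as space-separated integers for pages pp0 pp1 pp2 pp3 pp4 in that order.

Op 1: fork(P0) -> P1. 4 ppages; refcounts: pp0:2 pp1:2 pp2:2 pp3:2
Op 2: read(P1, v0) -> 29. No state change.
Op 3: read(P1, v3) -> 10. No state change.
Op 4: read(P0, v2) -> 34. No state change.
Op 5: fork(P1) -> P2. 4 ppages; refcounts: pp0:3 pp1:3 pp2:3 pp3:3
Op 6: write(P0, v1, 198). refcount(pp1)=3>1 -> COPY to pp4. 5 ppages; refcounts: pp0:3 pp1:2 pp2:3 pp3:3 pp4:1
Op 7: read(P0, v1) -> 198. No state change.
Op 8: read(P2, v0) -> 29. No state change.
Op 9: read(P0, v2) -> 34. No state change.

Answer: 3 2 3 3 1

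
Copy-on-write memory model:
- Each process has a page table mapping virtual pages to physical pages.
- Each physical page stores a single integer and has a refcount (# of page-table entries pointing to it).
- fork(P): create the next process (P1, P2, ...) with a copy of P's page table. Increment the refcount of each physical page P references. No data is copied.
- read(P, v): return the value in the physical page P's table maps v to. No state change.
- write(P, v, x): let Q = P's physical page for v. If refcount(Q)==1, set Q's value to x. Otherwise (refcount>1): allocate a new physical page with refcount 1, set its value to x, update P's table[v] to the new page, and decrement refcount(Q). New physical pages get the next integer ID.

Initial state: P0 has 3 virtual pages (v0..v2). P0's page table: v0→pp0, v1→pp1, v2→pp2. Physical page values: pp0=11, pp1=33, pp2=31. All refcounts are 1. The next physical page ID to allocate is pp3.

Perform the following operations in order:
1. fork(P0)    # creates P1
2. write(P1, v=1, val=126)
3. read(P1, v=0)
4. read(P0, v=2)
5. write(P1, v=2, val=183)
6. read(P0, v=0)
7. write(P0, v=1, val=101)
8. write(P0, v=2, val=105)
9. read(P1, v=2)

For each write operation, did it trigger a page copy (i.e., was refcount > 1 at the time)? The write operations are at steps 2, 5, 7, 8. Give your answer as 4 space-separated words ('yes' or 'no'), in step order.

Op 1: fork(P0) -> P1. 3 ppages; refcounts: pp0:2 pp1:2 pp2:2
Op 2: write(P1, v1, 126). refcount(pp1)=2>1 -> COPY to pp3. 4 ppages; refcounts: pp0:2 pp1:1 pp2:2 pp3:1
Op 3: read(P1, v0) -> 11. No state change.
Op 4: read(P0, v2) -> 31. No state change.
Op 5: write(P1, v2, 183). refcount(pp2)=2>1 -> COPY to pp4. 5 ppages; refcounts: pp0:2 pp1:1 pp2:1 pp3:1 pp4:1
Op 6: read(P0, v0) -> 11. No state change.
Op 7: write(P0, v1, 101). refcount(pp1)=1 -> write in place. 5 ppages; refcounts: pp0:2 pp1:1 pp2:1 pp3:1 pp4:1
Op 8: write(P0, v2, 105). refcount(pp2)=1 -> write in place. 5 ppages; refcounts: pp0:2 pp1:1 pp2:1 pp3:1 pp4:1
Op 9: read(P1, v2) -> 183. No state change.

yes yes no no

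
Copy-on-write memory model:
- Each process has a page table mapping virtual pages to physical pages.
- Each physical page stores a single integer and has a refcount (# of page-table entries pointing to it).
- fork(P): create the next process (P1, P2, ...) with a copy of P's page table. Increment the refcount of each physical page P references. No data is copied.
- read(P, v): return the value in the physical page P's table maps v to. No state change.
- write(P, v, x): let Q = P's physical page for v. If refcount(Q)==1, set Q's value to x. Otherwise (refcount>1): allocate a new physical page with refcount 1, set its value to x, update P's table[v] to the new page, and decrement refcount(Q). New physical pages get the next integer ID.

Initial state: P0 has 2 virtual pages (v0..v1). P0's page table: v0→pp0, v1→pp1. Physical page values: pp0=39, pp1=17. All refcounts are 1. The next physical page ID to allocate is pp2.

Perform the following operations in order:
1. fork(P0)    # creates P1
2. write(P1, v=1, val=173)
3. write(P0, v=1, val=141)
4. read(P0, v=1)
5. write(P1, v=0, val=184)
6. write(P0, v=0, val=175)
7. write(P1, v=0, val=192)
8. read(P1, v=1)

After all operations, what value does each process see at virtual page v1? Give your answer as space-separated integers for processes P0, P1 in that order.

Op 1: fork(P0) -> P1. 2 ppages; refcounts: pp0:2 pp1:2
Op 2: write(P1, v1, 173). refcount(pp1)=2>1 -> COPY to pp2. 3 ppages; refcounts: pp0:2 pp1:1 pp2:1
Op 3: write(P0, v1, 141). refcount(pp1)=1 -> write in place. 3 ppages; refcounts: pp0:2 pp1:1 pp2:1
Op 4: read(P0, v1) -> 141. No state change.
Op 5: write(P1, v0, 184). refcount(pp0)=2>1 -> COPY to pp3. 4 ppages; refcounts: pp0:1 pp1:1 pp2:1 pp3:1
Op 6: write(P0, v0, 175). refcount(pp0)=1 -> write in place. 4 ppages; refcounts: pp0:1 pp1:1 pp2:1 pp3:1
Op 7: write(P1, v0, 192). refcount(pp3)=1 -> write in place. 4 ppages; refcounts: pp0:1 pp1:1 pp2:1 pp3:1
Op 8: read(P1, v1) -> 173. No state change.
P0: v1 -> pp1 = 141
P1: v1 -> pp2 = 173

Answer: 141 173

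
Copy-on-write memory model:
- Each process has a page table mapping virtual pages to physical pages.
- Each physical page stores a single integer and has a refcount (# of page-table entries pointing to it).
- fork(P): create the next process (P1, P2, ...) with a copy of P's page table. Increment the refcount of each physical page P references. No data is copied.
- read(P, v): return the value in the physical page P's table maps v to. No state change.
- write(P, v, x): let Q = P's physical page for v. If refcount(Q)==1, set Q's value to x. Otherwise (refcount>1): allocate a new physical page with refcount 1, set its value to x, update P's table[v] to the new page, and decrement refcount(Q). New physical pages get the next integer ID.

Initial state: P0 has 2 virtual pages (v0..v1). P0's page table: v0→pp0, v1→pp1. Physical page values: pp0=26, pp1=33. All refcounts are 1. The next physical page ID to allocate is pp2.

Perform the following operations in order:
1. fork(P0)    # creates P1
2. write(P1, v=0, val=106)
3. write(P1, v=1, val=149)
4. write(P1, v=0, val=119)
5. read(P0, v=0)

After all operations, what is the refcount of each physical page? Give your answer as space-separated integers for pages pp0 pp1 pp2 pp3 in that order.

Answer: 1 1 1 1

Derivation:
Op 1: fork(P0) -> P1. 2 ppages; refcounts: pp0:2 pp1:2
Op 2: write(P1, v0, 106). refcount(pp0)=2>1 -> COPY to pp2. 3 ppages; refcounts: pp0:1 pp1:2 pp2:1
Op 3: write(P1, v1, 149). refcount(pp1)=2>1 -> COPY to pp3. 4 ppages; refcounts: pp0:1 pp1:1 pp2:1 pp3:1
Op 4: write(P1, v0, 119). refcount(pp2)=1 -> write in place. 4 ppages; refcounts: pp0:1 pp1:1 pp2:1 pp3:1
Op 5: read(P0, v0) -> 26. No state change.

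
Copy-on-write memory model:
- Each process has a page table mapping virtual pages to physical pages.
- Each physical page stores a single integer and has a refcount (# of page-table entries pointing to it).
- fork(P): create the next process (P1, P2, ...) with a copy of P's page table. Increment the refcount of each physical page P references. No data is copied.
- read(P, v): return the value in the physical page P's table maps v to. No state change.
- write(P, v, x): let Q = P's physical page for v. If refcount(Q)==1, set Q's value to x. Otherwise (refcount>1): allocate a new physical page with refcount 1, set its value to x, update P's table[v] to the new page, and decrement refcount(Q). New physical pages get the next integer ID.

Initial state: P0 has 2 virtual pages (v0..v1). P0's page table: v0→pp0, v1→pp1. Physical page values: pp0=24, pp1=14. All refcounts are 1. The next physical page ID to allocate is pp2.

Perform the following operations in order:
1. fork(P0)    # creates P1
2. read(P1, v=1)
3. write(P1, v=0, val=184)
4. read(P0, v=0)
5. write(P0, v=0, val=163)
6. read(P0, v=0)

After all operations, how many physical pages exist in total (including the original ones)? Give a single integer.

Op 1: fork(P0) -> P1. 2 ppages; refcounts: pp0:2 pp1:2
Op 2: read(P1, v1) -> 14. No state change.
Op 3: write(P1, v0, 184). refcount(pp0)=2>1 -> COPY to pp2. 3 ppages; refcounts: pp0:1 pp1:2 pp2:1
Op 4: read(P0, v0) -> 24. No state change.
Op 5: write(P0, v0, 163). refcount(pp0)=1 -> write in place. 3 ppages; refcounts: pp0:1 pp1:2 pp2:1
Op 6: read(P0, v0) -> 163. No state change.

Answer: 3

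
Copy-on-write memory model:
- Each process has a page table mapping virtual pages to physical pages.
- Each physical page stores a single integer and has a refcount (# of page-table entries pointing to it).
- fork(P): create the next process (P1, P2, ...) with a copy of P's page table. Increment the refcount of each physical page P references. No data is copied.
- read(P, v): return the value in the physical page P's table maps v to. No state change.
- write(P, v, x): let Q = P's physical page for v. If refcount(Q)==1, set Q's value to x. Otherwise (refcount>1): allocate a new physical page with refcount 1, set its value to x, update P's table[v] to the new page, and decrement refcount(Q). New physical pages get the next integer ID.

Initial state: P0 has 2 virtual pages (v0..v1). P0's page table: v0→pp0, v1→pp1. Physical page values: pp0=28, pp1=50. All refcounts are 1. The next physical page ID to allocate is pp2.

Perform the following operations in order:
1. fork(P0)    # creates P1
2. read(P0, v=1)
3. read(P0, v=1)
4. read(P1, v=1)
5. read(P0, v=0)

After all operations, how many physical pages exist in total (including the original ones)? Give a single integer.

Op 1: fork(P0) -> P1. 2 ppages; refcounts: pp0:2 pp1:2
Op 2: read(P0, v1) -> 50. No state change.
Op 3: read(P0, v1) -> 50. No state change.
Op 4: read(P1, v1) -> 50. No state change.
Op 5: read(P0, v0) -> 28. No state change.

Answer: 2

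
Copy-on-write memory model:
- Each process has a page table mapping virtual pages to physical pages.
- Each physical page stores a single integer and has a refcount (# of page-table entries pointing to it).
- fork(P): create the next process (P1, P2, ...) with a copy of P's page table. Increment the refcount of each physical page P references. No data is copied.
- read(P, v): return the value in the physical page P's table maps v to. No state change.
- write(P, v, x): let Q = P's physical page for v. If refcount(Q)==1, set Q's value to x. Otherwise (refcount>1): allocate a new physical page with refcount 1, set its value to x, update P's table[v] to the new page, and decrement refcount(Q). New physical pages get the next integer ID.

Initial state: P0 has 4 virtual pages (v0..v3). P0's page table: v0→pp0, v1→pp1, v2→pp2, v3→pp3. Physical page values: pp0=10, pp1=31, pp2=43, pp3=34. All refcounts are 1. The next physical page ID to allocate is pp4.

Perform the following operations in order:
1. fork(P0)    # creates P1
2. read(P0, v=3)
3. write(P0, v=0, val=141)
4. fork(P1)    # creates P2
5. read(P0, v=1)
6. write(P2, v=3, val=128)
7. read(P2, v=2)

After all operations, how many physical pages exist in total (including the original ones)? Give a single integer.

Op 1: fork(P0) -> P1. 4 ppages; refcounts: pp0:2 pp1:2 pp2:2 pp3:2
Op 2: read(P0, v3) -> 34. No state change.
Op 3: write(P0, v0, 141). refcount(pp0)=2>1 -> COPY to pp4. 5 ppages; refcounts: pp0:1 pp1:2 pp2:2 pp3:2 pp4:1
Op 4: fork(P1) -> P2. 5 ppages; refcounts: pp0:2 pp1:3 pp2:3 pp3:3 pp4:1
Op 5: read(P0, v1) -> 31. No state change.
Op 6: write(P2, v3, 128). refcount(pp3)=3>1 -> COPY to pp5. 6 ppages; refcounts: pp0:2 pp1:3 pp2:3 pp3:2 pp4:1 pp5:1
Op 7: read(P2, v2) -> 43. No state change.

Answer: 6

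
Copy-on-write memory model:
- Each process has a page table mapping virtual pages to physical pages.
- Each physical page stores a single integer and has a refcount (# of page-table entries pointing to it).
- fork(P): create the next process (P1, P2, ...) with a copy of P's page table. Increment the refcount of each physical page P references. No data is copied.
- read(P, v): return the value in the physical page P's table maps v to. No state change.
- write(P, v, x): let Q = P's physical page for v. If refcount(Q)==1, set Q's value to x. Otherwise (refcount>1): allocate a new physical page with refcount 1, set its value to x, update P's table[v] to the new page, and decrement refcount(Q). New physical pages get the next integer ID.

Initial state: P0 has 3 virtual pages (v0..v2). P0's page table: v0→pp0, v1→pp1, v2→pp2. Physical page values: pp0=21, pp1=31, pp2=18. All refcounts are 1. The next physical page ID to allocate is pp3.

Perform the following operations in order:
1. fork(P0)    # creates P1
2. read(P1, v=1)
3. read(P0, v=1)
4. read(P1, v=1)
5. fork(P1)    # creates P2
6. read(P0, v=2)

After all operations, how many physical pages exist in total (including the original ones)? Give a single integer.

Op 1: fork(P0) -> P1. 3 ppages; refcounts: pp0:2 pp1:2 pp2:2
Op 2: read(P1, v1) -> 31. No state change.
Op 3: read(P0, v1) -> 31. No state change.
Op 4: read(P1, v1) -> 31. No state change.
Op 5: fork(P1) -> P2. 3 ppages; refcounts: pp0:3 pp1:3 pp2:3
Op 6: read(P0, v2) -> 18. No state change.

Answer: 3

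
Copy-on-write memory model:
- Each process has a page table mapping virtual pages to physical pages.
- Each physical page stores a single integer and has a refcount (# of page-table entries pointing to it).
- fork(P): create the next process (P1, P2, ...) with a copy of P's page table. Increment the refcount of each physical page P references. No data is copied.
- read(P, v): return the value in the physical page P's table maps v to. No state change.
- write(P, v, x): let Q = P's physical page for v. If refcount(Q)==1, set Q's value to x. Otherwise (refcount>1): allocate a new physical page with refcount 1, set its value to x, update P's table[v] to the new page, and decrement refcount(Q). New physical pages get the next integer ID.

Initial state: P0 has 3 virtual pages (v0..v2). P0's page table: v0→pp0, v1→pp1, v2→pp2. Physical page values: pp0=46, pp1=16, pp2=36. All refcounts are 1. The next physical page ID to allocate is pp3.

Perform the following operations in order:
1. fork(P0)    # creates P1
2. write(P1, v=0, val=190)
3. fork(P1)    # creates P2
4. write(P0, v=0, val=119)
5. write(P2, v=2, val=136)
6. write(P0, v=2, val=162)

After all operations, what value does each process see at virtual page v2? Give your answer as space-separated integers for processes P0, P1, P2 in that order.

Op 1: fork(P0) -> P1. 3 ppages; refcounts: pp0:2 pp1:2 pp2:2
Op 2: write(P1, v0, 190). refcount(pp0)=2>1 -> COPY to pp3. 4 ppages; refcounts: pp0:1 pp1:2 pp2:2 pp3:1
Op 3: fork(P1) -> P2. 4 ppages; refcounts: pp0:1 pp1:3 pp2:3 pp3:2
Op 4: write(P0, v0, 119). refcount(pp0)=1 -> write in place. 4 ppages; refcounts: pp0:1 pp1:3 pp2:3 pp3:2
Op 5: write(P2, v2, 136). refcount(pp2)=3>1 -> COPY to pp4. 5 ppages; refcounts: pp0:1 pp1:3 pp2:2 pp3:2 pp4:1
Op 6: write(P0, v2, 162). refcount(pp2)=2>1 -> COPY to pp5. 6 ppages; refcounts: pp0:1 pp1:3 pp2:1 pp3:2 pp4:1 pp5:1
P0: v2 -> pp5 = 162
P1: v2 -> pp2 = 36
P2: v2 -> pp4 = 136

Answer: 162 36 136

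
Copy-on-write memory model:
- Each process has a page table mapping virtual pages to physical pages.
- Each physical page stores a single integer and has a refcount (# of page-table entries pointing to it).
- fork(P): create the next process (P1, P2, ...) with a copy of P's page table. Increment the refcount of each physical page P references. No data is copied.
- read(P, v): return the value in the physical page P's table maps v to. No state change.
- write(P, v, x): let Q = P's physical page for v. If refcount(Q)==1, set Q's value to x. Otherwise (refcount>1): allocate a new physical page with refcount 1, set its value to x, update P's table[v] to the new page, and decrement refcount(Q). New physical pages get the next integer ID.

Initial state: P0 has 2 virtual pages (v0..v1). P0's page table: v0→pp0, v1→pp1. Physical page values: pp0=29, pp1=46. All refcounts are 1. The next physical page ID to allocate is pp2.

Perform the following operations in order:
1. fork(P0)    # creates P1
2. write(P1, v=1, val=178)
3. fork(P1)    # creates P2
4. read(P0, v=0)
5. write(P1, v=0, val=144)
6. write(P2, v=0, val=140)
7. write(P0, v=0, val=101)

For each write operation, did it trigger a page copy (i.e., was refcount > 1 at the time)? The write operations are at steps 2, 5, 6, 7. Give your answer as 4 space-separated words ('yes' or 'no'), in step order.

Op 1: fork(P0) -> P1. 2 ppages; refcounts: pp0:2 pp1:2
Op 2: write(P1, v1, 178). refcount(pp1)=2>1 -> COPY to pp2. 3 ppages; refcounts: pp0:2 pp1:1 pp2:1
Op 3: fork(P1) -> P2. 3 ppages; refcounts: pp0:3 pp1:1 pp2:2
Op 4: read(P0, v0) -> 29. No state change.
Op 5: write(P1, v0, 144). refcount(pp0)=3>1 -> COPY to pp3. 4 ppages; refcounts: pp0:2 pp1:1 pp2:2 pp3:1
Op 6: write(P2, v0, 140). refcount(pp0)=2>1 -> COPY to pp4. 5 ppages; refcounts: pp0:1 pp1:1 pp2:2 pp3:1 pp4:1
Op 7: write(P0, v0, 101). refcount(pp0)=1 -> write in place. 5 ppages; refcounts: pp0:1 pp1:1 pp2:2 pp3:1 pp4:1

yes yes yes no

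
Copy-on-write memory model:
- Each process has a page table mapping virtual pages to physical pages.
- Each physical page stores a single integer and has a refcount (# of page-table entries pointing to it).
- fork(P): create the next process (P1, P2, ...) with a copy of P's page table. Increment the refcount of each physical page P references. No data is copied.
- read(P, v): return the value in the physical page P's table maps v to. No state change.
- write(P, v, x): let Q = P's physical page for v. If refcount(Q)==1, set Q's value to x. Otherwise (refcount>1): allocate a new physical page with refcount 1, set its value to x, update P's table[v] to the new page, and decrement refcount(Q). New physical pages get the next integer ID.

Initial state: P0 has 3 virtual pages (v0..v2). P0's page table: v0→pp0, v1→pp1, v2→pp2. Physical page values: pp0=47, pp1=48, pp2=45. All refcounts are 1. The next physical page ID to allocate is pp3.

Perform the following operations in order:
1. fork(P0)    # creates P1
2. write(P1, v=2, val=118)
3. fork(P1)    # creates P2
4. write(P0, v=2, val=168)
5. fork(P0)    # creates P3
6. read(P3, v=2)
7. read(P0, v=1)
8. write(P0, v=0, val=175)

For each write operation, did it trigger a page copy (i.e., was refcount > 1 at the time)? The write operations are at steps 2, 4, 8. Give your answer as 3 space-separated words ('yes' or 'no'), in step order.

Op 1: fork(P0) -> P1. 3 ppages; refcounts: pp0:2 pp1:2 pp2:2
Op 2: write(P1, v2, 118). refcount(pp2)=2>1 -> COPY to pp3. 4 ppages; refcounts: pp0:2 pp1:2 pp2:1 pp3:1
Op 3: fork(P1) -> P2. 4 ppages; refcounts: pp0:3 pp1:3 pp2:1 pp3:2
Op 4: write(P0, v2, 168). refcount(pp2)=1 -> write in place. 4 ppages; refcounts: pp0:3 pp1:3 pp2:1 pp3:2
Op 5: fork(P0) -> P3. 4 ppages; refcounts: pp0:4 pp1:4 pp2:2 pp3:2
Op 6: read(P3, v2) -> 168. No state change.
Op 7: read(P0, v1) -> 48. No state change.
Op 8: write(P0, v0, 175). refcount(pp0)=4>1 -> COPY to pp4. 5 ppages; refcounts: pp0:3 pp1:4 pp2:2 pp3:2 pp4:1

yes no yes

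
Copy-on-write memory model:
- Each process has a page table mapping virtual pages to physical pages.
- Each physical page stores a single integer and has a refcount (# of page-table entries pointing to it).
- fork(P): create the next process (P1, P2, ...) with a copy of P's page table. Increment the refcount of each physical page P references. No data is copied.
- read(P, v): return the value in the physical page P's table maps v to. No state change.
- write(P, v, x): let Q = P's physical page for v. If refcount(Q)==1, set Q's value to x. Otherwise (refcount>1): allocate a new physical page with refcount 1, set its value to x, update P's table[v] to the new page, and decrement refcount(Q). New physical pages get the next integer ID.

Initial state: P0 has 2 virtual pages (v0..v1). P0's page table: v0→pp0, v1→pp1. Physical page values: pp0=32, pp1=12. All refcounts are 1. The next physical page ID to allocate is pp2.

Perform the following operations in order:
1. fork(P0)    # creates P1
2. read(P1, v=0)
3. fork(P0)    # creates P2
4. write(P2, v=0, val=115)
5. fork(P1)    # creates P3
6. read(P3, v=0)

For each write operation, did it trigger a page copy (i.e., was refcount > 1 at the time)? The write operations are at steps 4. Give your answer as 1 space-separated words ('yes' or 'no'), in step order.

Op 1: fork(P0) -> P1. 2 ppages; refcounts: pp0:2 pp1:2
Op 2: read(P1, v0) -> 32. No state change.
Op 3: fork(P0) -> P2. 2 ppages; refcounts: pp0:3 pp1:3
Op 4: write(P2, v0, 115). refcount(pp0)=3>1 -> COPY to pp2. 3 ppages; refcounts: pp0:2 pp1:3 pp2:1
Op 5: fork(P1) -> P3. 3 ppages; refcounts: pp0:3 pp1:4 pp2:1
Op 6: read(P3, v0) -> 32. No state change.

yes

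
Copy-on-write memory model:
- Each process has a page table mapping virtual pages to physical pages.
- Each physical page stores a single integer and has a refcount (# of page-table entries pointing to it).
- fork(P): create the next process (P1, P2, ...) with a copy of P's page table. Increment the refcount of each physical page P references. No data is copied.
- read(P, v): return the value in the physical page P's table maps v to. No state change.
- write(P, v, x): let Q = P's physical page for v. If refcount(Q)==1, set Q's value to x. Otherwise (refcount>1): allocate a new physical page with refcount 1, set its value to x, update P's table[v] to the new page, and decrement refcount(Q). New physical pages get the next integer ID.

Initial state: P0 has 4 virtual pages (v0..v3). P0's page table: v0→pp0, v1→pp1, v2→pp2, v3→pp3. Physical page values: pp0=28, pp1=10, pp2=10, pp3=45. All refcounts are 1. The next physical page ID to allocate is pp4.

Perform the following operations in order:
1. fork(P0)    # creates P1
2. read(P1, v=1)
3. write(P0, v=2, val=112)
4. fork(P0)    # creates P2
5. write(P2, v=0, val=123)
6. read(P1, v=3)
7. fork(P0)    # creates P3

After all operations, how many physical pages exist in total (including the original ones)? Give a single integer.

Op 1: fork(P0) -> P1. 4 ppages; refcounts: pp0:2 pp1:2 pp2:2 pp3:2
Op 2: read(P1, v1) -> 10. No state change.
Op 3: write(P0, v2, 112). refcount(pp2)=2>1 -> COPY to pp4. 5 ppages; refcounts: pp0:2 pp1:2 pp2:1 pp3:2 pp4:1
Op 4: fork(P0) -> P2. 5 ppages; refcounts: pp0:3 pp1:3 pp2:1 pp3:3 pp4:2
Op 5: write(P2, v0, 123). refcount(pp0)=3>1 -> COPY to pp5. 6 ppages; refcounts: pp0:2 pp1:3 pp2:1 pp3:3 pp4:2 pp5:1
Op 6: read(P1, v3) -> 45. No state change.
Op 7: fork(P0) -> P3. 6 ppages; refcounts: pp0:3 pp1:4 pp2:1 pp3:4 pp4:3 pp5:1

Answer: 6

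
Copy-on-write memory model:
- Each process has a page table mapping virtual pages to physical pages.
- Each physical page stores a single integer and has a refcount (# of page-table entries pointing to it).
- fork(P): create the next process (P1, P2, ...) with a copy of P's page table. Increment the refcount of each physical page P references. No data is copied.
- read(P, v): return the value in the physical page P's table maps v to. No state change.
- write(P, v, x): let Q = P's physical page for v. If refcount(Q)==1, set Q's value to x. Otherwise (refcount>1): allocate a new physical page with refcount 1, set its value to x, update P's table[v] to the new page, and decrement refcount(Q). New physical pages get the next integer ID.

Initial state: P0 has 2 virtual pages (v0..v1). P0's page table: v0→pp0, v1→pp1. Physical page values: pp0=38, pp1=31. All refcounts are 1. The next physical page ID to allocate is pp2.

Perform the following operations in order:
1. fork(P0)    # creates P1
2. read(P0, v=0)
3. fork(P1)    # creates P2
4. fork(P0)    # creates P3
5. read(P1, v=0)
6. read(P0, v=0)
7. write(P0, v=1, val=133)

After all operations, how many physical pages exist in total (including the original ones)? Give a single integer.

Op 1: fork(P0) -> P1. 2 ppages; refcounts: pp0:2 pp1:2
Op 2: read(P0, v0) -> 38. No state change.
Op 3: fork(P1) -> P2. 2 ppages; refcounts: pp0:3 pp1:3
Op 4: fork(P0) -> P3. 2 ppages; refcounts: pp0:4 pp1:4
Op 5: read(P1, v0) -> 38. No state change.
Op 6: read(P0, v0) -> 38. No state change.
Op 7: write(P0, v1, 133). refcount(pp1)=4>1 -> COPY to pp2. 3 ppages; refcounts: pp0:4 pp1:3 pp2:1

Answer: 3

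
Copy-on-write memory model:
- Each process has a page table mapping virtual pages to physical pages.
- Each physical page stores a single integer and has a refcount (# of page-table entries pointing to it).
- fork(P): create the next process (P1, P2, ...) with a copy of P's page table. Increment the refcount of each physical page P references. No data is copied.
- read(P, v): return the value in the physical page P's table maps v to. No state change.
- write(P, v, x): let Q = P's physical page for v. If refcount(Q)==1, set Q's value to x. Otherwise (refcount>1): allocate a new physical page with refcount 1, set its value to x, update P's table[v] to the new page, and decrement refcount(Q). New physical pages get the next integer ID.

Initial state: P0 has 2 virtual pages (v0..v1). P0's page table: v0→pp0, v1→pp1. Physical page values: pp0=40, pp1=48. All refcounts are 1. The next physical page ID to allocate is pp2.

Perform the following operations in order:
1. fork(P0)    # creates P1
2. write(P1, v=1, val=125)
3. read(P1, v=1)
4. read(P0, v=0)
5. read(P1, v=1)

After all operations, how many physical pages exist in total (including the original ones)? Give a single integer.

Answer: 3

Derivation:
Op 1: fork(P0) -> P1. 2 ppages; refcounts: pp0:2 pp1:2
Op 2: write(P1, v1, 125). refcount(pp1)=2>1 -> COPY to pp2. 3 ppages; refcounts: pp0:2 pp1:1 pp2:1
Op 3: read(P1, v1) -> 125. No state change.
Op 4: read(P0, v0) -> 40. No state change.
Op 5: read(P1, v1) -> 125. No state change.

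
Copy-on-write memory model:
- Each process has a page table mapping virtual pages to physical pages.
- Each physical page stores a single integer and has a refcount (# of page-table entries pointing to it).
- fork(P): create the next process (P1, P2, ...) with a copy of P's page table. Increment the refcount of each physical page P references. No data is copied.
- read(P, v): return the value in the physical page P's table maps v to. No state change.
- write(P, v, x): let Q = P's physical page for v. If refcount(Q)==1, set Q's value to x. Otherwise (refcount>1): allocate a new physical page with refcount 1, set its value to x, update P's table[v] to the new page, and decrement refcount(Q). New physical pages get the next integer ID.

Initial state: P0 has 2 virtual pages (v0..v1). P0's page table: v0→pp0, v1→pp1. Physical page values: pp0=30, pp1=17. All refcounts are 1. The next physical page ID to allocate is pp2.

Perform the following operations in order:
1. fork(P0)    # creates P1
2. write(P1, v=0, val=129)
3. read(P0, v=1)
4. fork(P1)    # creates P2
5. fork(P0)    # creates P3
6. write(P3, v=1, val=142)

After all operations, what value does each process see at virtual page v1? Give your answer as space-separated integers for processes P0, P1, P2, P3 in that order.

Answer: 17 17 17 142

Derivation:
Op 1: fork(P0) -> P1. 2 ppages; refcounts: pp0:2 pp1:2
Op 2: write(P1, v0, 129). refcount(pp0)=2>1 -> COPY to pp2. 3 ppages; refcounts: pp0:1 pp1:2 pp2:1
Op 3: read(P0, v1) -> 17. No state change.
Op 4: fork(P1) -> P2. 3 ppages; refcounts: pp0:1 pp1:3 pp2:2
Op 5: fork(P0) -> P3. 3 ppages; refcounts: pp0:2 pp1:4 pp2:2
Op 6: write(P3, v1, 142). refcount(pp1)=4>1 -> COPY to pp3. 4 ppages; refcounts: pp0:2 pp1:3 pp2:2 pp3:1
P0: v1 -> pp1 = 17
P1: v1 -> pp1 = 17
P2: v1 -> pp1 = 17
P3: v1 -> pp3 = 142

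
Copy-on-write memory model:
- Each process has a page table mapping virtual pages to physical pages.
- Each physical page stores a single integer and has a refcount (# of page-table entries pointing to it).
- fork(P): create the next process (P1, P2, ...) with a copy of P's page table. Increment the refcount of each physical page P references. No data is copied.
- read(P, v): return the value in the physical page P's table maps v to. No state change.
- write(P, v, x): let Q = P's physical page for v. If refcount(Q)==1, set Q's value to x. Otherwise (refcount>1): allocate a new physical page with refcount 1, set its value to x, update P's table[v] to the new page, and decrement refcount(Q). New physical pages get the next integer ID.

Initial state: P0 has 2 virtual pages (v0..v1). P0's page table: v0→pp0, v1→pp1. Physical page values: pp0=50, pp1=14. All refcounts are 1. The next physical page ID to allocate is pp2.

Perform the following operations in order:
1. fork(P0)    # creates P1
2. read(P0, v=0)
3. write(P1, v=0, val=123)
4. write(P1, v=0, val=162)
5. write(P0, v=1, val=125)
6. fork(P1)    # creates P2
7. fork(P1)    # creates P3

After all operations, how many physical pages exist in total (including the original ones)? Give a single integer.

Answer: 4

Derivation:
Op 1: fork(P0) -> P1. 2 ppages; refcounts: pp0:2 pp1:2
Op 2: read(P0, v0) -> 50. No state change.
Op 3: write(P1, v0, 123). refcount(pp0)=2>1 -> COPY to pp2. 3 ppages; refcounts: pp0:1 pp1:2 pp2:1
Op 4: write(P1, v0, 162). refcount(pp2)=1 -> write in place. 3 ppages; refcounts: pp0:1 pp1:2 pp2:1
Op 5: write(P0, v1, 125). refcount(pp1)=2>1 -> COPY to pp3. 4 ppages; refcounts: pp0:1 pp1:1 pp2:1 pp3:1
Op 6: fork(P1) -> P2. 4 ppages; refcounts: pp0:1 pp1:2 pp2:2 pp3:1
Op 7: fork(P1) -> P3. 4 ppages; refcounts: pp0:1 pp1:3 pp2:3 pp3:1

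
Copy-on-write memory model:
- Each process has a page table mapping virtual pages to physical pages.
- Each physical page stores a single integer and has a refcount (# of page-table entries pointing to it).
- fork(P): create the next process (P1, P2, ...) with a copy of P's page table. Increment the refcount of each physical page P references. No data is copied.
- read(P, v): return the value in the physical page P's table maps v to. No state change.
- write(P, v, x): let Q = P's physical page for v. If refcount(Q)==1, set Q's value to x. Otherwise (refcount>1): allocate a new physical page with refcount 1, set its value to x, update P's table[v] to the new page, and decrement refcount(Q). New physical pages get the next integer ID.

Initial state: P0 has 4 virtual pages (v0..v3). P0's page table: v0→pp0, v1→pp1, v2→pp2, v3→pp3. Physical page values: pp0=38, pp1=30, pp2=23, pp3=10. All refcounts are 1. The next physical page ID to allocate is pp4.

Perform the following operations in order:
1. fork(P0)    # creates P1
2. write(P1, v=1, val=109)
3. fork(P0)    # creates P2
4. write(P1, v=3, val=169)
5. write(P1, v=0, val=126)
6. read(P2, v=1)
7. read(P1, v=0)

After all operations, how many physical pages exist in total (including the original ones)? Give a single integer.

Answer: 7

Derivation:
Op 1: fork(P0) -> P1. 4 ppages; refcounts: pp0:2 pp1:2 pp2:2 pp3:2
Op 2: write(P1, v1, 109). refcount(pp1)=2>1 -> COPY to pp4. 5 ppages; refcounts: pp0:2 pp1:1 pp2:2 pp3:2 pp4:1
Op 3: fork(P0) -> P2. 5 ppages; refcounts: pp0:3 pp1:2 pp2:3 pp3:3 pp4:1
Op 4: write(P1, v3, 169). refcount(pp3)=3>1 -> COPY to pp5. 6 ppages; refcounts: pp0:3 pp1:2 pp2:3 pp3:2 pp4:1 pp5:1
Op 5: write(P1, v0, 126). refcount(pp0)=3>1 -> COPY to pp6. 7 ppages; refcounts: pp0:2 pp1:2 pp2:3 pp3:2 pp4:1 pp5:1 pp6:1
Op 6: read(P2, v1) -> 30. No state change.
Op 7: read(P1, v0) -> 126. No state change.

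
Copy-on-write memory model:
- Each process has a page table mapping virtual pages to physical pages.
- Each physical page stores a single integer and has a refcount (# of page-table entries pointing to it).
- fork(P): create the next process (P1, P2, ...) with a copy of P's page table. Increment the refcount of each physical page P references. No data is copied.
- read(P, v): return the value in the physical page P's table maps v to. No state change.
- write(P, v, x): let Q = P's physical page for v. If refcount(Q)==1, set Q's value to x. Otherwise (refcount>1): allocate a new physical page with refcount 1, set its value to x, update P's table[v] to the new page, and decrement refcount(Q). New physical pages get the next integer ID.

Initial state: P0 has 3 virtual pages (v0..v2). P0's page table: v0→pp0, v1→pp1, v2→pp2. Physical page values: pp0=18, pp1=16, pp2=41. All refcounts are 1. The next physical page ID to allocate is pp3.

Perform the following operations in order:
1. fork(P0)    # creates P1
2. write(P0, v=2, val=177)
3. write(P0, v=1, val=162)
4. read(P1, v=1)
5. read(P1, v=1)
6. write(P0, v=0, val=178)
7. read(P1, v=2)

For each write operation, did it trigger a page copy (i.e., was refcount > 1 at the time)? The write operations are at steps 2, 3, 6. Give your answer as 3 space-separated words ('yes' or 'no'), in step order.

Op 1: fork(P0) -> P1. 3 ppages; refcounts: pp0:2 pp1:2 pp2:2
Op 2: write(P0, v2, 177). refcount(pp2)=2>1 -> COPY to pp3. 4 ppages; refcounts: pp0:2 pp1:2 pp2:1 pp3:1
Op 3: write(P0, v1, 162). refcount(pp1)=2>1 -> COPY to pp4. 5 ppages; refcounts: pp0:2 pp1:1 pp2:1 pp3:1 pp4:1
Op 4: read(P1, v1) -> 16. No state change.
Op 5: read(P1, v1) -> 16. No state change.
Op 6: write(P0, v0, 178). refcount(pp0)=2>1 -> COPY to pp5. 6 ppages; refcounts: pp0:1 pp1:1 pp2:1 pp3:1 pp4:1 pp5:1
Op 7: read(P1, v2) -> 41. No state change.

yes yes yes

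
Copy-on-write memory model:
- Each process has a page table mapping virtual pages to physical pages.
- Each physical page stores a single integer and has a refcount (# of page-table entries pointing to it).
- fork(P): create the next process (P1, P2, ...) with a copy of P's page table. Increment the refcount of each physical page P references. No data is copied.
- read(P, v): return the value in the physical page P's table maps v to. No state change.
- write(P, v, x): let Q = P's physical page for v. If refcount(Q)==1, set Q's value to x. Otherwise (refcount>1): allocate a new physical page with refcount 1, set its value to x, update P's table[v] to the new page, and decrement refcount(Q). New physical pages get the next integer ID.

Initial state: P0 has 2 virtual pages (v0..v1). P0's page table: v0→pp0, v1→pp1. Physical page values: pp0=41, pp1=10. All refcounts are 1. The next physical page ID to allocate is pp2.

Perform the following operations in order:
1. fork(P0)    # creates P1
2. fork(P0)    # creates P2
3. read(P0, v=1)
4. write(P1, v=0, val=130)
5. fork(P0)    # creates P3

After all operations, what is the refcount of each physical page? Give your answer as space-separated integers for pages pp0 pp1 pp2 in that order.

Op 1: fork(P0) -> P1. 2 ppages; refcounts: pp0:2 pp1:2
Op 2: fork(P0) -> P2. 2 ppages; refcounts: pp0:3 pp1:3
Op 3: read(P0, v1) -> 10. No state change.
Op 4: write(P1, v0, 130). refcount(pp0)=3>1 -> COPY to pp2. 3 ppages; refcounts: pp0:2 pp1:3 pp2:1
Op 5: fork(P0) -> P3. 3 ppages; refcounts: pp0:3 pp1:4 pp2:1

Answer: 3 4 1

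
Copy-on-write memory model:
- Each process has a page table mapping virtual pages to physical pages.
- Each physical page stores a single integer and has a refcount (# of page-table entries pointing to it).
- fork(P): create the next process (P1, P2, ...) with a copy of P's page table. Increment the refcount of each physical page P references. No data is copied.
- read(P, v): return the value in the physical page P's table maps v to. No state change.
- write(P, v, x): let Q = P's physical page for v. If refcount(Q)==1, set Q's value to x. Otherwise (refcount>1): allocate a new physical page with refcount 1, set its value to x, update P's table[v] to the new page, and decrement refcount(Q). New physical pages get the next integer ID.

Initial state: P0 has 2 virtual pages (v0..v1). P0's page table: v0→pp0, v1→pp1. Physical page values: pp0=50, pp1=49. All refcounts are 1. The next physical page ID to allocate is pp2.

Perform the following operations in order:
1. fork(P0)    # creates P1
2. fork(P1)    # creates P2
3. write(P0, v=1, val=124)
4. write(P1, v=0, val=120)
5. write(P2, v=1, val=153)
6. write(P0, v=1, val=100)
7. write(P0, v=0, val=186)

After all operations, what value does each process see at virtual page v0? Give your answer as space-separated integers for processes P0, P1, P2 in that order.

Answer: 186 120 50

Derivation:
Op 1: fork(P0) -> P1. 2 ppages; refcounts: pp0:2 pp1:2
Op 2: fork(P1) -> P2. 2 ppages; refcounts: pp0:3 pp1:3
Op 3: write(P0, v1, 124). refcount(pp1)=3>1 -> COPY to pp2. 3 ppages; refcounts: pp0:3 pp1:2 pp2:1
Op 4: write(P1, v0, 120). refcount(pp0)=3>1 -> COPY to pp3. 4 ppages; refcounts: pp0:2 pp1:2 pp2:1 pp3:1
Op 5: write(P2, v1, 153). refcount(pp1)=2>1 -> COPY to pp4. 5 ppages; refcounts: pp0:2 pp1:1 pp2:1 pp3:1 pp4:1
Op 6: write(P0, v1, 100). refcount(pp2)=1 -> write in place. 5 ppages; refcounts: pp0:2 pp1:1 pp2:1 pp3:1 pp4:1
Op 7: write(P0, v0, 186). refcount(pp0)=2>1 -> COPY to pp5. 6 ppages; refcounts: pp0:1 pp1:1 pp2:1 pp3:1 pp4:1 pp5:1
P0: v0 -> pp5 = 186
P1: v0 -> pp3 = 120
P2: v0 -> pp0 = 50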